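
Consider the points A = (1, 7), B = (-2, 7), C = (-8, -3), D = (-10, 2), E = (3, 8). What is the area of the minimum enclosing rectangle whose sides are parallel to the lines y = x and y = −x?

77

In coordinates u = x + y, v = x − y the rectangle is axis-aligned; the map (x,y)→(u,v) scales areas by 2.
u-values: 8, 5, -11, -8, 11; range = 11 − (-11) = 22.
v-values: -6, -9, -5, -12, -5; range = -5 − (-12) = 7.
Area = (22 × 7) / 2 = 77.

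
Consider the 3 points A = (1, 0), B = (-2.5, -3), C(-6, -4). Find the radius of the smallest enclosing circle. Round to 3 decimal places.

4.031

Side lengths²: AB² = 21.25, AC² = 65, BC² = 13.25.
Since AC² = 65 ≥ 21.25 + 13.25 = 34.5, the angle opposite AC is not acute, so the smallest enclosing circle has AC as diameter.
Centre = midpoint of AC = (-2.5, -2), r² = 65/4 = 16.25.
r = √(16.25) ≈ 4.031.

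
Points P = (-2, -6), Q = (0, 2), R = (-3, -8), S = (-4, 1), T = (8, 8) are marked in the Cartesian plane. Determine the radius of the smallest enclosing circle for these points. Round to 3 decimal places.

9.708

By Welzl's lemma the MEC is supported by two points (diametrically opposite) or three points (on a circumcircle).
The farthest pair is R–T with squared distance 377. The circle on this segment as diameter has centre (2.5, 0) and r² = 377/4 = 94.25.
Check P: distance² to centre = 56.25 ≤ 94.25, so it lies inside.
All remaining points lie in this disk, and no smaller disk contains both endpoints, so this is the minimum enclosing circle.
r = √(94.25) ≈ 9.708.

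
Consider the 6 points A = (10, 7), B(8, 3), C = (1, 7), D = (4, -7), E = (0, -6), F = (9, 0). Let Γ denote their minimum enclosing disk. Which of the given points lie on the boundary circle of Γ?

By Welzl's lemma the MEC is supported by two points (diametrically opposite) or three points (on a circumcircle).
The farthest pair is A–E with squared distance 269. The circle on this segment as diameter has centre (5, 0.5) and r² = 269/4 = 67.25.
Check B: distance² to centre = 15.25 ≤ 67.25, so it lies inside.
All remaining points lie in this disk, and no smaller disk contains both endpoints, so this is the minimum enclosing circle.
The points at distance exactly r from the centre are A, E — 2 points.

A, E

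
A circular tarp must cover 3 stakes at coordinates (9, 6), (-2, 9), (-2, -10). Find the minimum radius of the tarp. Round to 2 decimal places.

10.06

Call the three points A, B, C in the order given.
Side lengths²: AB² = 130, AC² = 377, BC² = 361.
Since AC² = 377 < 361 + 130 = 491, the triangle is acute, so the smallest enclosing circle is the circumcircle.
Circumcentre = (29/22, -0.5), r² = 24505/242.
r = √(24505/242) ≈ 10.06.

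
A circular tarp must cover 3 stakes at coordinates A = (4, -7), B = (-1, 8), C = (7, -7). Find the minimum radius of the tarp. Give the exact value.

Side lengths²: AB² = 250, AC² = 9, BC² = 289.
Since BC² = 289 ≥ 250 + 9 = 259, the angle opposite BC is not acute, so the smallest enclosing circle has BC as diameter.
Centre = midpoint of BC = (3, 0.5), r² = 289/4 = 72.25.
r = √(72.25) = 8.5.

8.5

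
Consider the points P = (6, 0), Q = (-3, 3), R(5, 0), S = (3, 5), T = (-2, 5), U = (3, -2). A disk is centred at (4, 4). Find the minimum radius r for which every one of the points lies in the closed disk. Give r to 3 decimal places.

7.071

The required radius is the distance from (4, 4) to the farthest point.
Squared distances: 20, 50, 17, 2, 37, 37.
Maximum is 50, attained at Q.
r = √50 ≈ 7.071.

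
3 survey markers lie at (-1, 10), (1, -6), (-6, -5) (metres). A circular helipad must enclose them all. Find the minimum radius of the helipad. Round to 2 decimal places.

Call the three points A, B, C in the order given.
Side lengths²: AB² = 260, AC² = 250, BC² = 50.
Since AB² = 260 < 250 + 50 = 300, the triangle is acute, so the smallest enclosing circle is the circumcircle.
Circumcentre = (-16/11, 20/11), r² = 8125/121.
r = √(8125/121) ≈ 8.19.

8.19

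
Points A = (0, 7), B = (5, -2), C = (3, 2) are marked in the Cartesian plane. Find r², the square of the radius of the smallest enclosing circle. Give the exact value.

26.5

Side lengths²: AB² = 106, AC² = 34, BC² = 20.
Since AB² = 106 ≥ 34 + 20 = 54, the angle opposite AB is not acute, so the smallest enclosing circle has AB as diameter.
Centre = midpoint of AB = (2.5, 2.5), r² = 106/4 = 26.5.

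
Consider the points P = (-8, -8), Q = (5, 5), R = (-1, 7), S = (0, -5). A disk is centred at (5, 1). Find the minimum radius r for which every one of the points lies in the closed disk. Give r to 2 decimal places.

15.81

The required radius is the distance from (5, 1) to the farthest point.
Squared distances: 250, 16, 72, 61.
Maximum is 250, attained at P.
r = √250 ≈ 15.81.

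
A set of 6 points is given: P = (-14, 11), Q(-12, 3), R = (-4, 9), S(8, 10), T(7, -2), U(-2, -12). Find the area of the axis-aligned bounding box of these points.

x ranges over [-14, 8], width 22.
y ranges over [-12, 11], height 23.
Area = 22 × 23 = 506.

506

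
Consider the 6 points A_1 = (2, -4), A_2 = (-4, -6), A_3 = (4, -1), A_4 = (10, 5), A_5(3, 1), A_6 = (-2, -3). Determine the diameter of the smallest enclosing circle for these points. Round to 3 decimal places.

By Welzl's lemma the MEC is supported by two points (diametrically opposite) or three points (on a circumcircle).
The farthest pair is A_2–A_4 with squared distance 317. The circle on this segment as diameter has centre (3, -0.5) and r² = 317/4 = 79.25.
Check A_1: distance² to centre = 13.25 ≤ 79.25, so it lies inside.
All remaining points lie in this disk, and no smaller disk contains both endpoints, so this is the minimum enclosing circle.
Diameter = 2r = 2√(79.25) ≈ 17.804.

17.804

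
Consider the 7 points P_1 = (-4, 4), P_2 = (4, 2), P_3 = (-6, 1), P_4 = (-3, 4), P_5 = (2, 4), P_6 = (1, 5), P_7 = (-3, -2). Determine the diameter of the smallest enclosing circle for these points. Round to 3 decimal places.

The minimum enclosing circle of a finite set is fixed by two of the points (as a diameter) or three (as a circumcircle).
The farthest pair is P_2–P_3 with squared distance 101. The circle on this segment as diameter has centre (-1, 1.5) and r² = 101/4 = 25.25.
Check P_1: distance² to centre = 15.25 ≤ 25.25, so it lies inside.
All remaining points lie in this disk, and no smaller disk contains both endpoints, so this is the minimum enclosing circle.
Diameter = 2r = 2√(25.25) ≈ 10.050.

10.050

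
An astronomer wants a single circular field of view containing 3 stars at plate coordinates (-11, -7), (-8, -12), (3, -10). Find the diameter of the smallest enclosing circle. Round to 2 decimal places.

14.32

Call the three points A, B, C in the order given.
Side lengths²: AB² = 34, AC² = 205, BC² = 125.
Since AC² = 205 ≥ 125 + 34 = 159, the angle opposite AC is not acute, so the smallest enclosing circle has AC as diameter.
Centre = midpoint of AC = (-4, -8.5), r² = 205/4 = 51.25.
Diameter = 2r = 2√(51.25) ≈ 14.32.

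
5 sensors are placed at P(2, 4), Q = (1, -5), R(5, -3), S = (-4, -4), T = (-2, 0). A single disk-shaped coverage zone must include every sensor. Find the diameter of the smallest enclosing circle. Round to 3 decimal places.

10.449

A smallest enclosing disk is always determined by at most three of the input points on its boundary.
The minimum enclosing circle is determined by three boundary points: P, R, S.
Their circumcentre is (7/33, -10/11) with r² = 29725/1089.
The farthest remaining point Q is at distance² 18901/1089 ≤ 29725/1089.
Diameter = 2r = 2√(29725/1089) ≈ 10.449.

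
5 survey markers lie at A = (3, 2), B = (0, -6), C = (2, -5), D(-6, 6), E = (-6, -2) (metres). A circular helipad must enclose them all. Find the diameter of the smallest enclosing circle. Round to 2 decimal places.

13.60

By Welzl's lemma the MEC is supported by two points (diametrically opposite) or three points (on a circumcircle).
The farthest pair is C–D with squared distance 185. The circle on this segment as diameter has centre (-2, 0.5) and r² = 185/4 = 46.25.
Check A: distance² to centre = 27.25 ≤ 46.25, so it lies inside.
All remaining points lie in this disk, and no smaller disk contains both endpoints, so this is the minimum enclosing circle.
Diameter = 2r = 2√(46.25) ≈ 13.60.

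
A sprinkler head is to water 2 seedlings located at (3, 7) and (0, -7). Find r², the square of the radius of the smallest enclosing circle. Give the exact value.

The smallest circle enclosing two points has them as diameter endpoints.
Centre = midpoint = (1.5, 0); r² = |(3, 7)−(0, -7)|²/4 = 205/4 = 51.25.

51.25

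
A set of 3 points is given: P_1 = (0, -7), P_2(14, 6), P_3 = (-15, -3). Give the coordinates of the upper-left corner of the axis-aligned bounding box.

x-range [-15, 14], y-range [-7, 6].
The upper-left corner is (-15, 6).

(-15, 6)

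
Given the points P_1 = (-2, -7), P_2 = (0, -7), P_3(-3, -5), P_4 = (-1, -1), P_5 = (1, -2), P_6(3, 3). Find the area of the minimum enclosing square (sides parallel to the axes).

100

The bounding box has width 6 and height 10.
An axis-aligned square enclosing the set must have side ≥ max(width, height).
So the minimum side is max(6, 10) = 10.
Area = 10² = 100.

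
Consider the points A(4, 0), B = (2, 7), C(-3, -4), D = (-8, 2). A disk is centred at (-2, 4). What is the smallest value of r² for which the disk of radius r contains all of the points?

65

The required radius is the distance from (-2, 4) to the farthest point.
Squared distances: 52, 25, 65, 40.
Maximum is 65, attained at C.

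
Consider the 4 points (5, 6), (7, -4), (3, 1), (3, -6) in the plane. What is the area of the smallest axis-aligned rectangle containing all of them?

x ranges over [3, 7], width 4.
y ranges over [-6, 6], height 12.
Area = 4 × 12 = 48.

48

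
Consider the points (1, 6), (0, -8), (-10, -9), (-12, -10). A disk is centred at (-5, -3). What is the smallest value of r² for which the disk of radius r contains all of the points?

The required radius is the distance from (-5, -3) to the farthest point.
Squared distances: 117, 50, 61, 98.
Maximum is 117, attained at (1, 6).

117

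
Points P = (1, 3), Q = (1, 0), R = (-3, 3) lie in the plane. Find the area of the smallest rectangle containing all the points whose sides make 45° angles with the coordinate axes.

14

In coordinates u = x + y, v = x − y the rectangle is axis-aligned; the map (x,y)→(u,v) scales areas by 2.
u-values: 4, 1, 0; range = 4 − 0 = 4.
v-values: -2, 1, -6; range = 1 − (-6) = 7.
Area = (4 × 7) / 2 = 14.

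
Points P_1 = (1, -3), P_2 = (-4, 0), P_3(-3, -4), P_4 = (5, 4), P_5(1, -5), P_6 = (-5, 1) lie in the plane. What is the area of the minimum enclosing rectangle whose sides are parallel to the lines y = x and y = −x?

96

In coordinates u = x + y, v = x − y the rectangle is axis-aligned; the map (x,y)→(u,v) scales areas by 2.
u-values: -2, -4, -7, 9, -4, -4; range = 9 − (-7) = 16.
v-values: 4, -4, 1, 1, 6, -6; range = 6 − (-6) = 12.
Area = (16 × 12) / 2 = 96.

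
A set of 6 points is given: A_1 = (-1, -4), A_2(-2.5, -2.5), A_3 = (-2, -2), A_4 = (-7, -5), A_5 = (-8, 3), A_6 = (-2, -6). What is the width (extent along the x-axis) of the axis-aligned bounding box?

max x = -1, min x = -8, so width = 7.

7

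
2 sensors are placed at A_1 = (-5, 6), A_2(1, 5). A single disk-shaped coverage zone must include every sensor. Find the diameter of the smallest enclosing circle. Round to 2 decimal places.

The smallest circle enclosing two points has them as diameter endpoints.
Centre = midpoint = (-2, 5.5); r² = |A_1A_2|²/4 = 37/4 = 9.25.
Diameter = 2r = 2√(9.25) ≈ 6.08.

6.08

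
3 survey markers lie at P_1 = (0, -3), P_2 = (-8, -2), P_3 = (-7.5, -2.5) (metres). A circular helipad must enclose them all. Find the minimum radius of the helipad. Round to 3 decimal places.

Side lengths²: P_1P_2² = 65, P_1P_3² = 56.5, P_2P_3² = 0.5.
Since P_1P_2² = 65 ≥ 56.5 + 0.5 = 57, the angle opposite P_1P_2 is not acute, so the smallest enclosing circle has P_1P_2 as diameter.
Centre = midpoint of P_1P_2 = (-4, -2.5), r² = 65/4 = 16.25.
r = √(16.25) ≈ 4.031.

4.031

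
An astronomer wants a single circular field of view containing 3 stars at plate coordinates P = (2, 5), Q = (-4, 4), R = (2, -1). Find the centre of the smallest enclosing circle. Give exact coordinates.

(-7/12, 2)

Side lengths²: PQ² = 37, PR² = 36, QR² = 61.
Since QR² = 61 < 37 + 36 = 73, the triangle is acute, so the smallest enclosing circle is the circumcircle.
Circumcentre = (-7/12, 2), r² = 2257/144.
Centre = (-7/12, 2).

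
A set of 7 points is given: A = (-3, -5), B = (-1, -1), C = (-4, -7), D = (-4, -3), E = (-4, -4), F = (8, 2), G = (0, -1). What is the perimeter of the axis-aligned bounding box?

42

Width = max x − min x = 8 − (-4) = 12.
Height = max y − min y = 2 − (-7) = 9.
Perimeter = 2(12 + 9) = 42.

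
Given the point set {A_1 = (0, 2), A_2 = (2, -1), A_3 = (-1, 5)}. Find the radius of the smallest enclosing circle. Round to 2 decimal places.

Side lengths²: A_1A_2² = 13, A_1A_3² = 10, A_2A_3² = 45.
Since A_2A_3² = 45 ≥ 13 + 10 = 23, the angle opposite A_2A_3 is not acute, so the smallest enclosing circle has A_2A_3 as diameter.
Centre = midpoint of A_2A_3 = (0.5, 2), r² = 45/4 = 11.25.
r = √(11.25) ≈ 3.35.

3.35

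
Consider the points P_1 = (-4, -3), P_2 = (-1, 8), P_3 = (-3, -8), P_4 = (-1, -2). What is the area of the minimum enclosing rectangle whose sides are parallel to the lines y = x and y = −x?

In coordinates u = x + y, v = x − y the rectangle is axis-aligned; the map (x,y)→(u,v) scales areas by 2.
u-values: -7, 7, -11, -3; range = 7 − (-11) = 18.
v-values: -1, -9, 5, 1; range = 5 − (-9) = 14.
Area = (18 × 14) / 2 = 126.

126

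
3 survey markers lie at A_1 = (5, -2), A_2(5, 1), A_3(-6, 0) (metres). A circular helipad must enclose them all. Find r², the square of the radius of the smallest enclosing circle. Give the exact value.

Side lengths²: A_1A_2² = 9, A_1A_3² = 125, A_2A_3² = 122.
Since A_1A_3² = 125 < 122 + 9 = 131, the triangle is acute, so the smallest enclosing circle is the circumcircle.
Circumcentre = (-9/22, -0.5), r² = 7625/242.

7625/242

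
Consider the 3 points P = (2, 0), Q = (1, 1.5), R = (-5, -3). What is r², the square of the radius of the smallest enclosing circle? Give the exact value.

Side lengths²: PQ² = 3.25, PR² = 58, QR² = 56.25.
Since PR² = 58 < 56.25 + 3.25 = 59.5, the triangle is acute, so the smallest enclosing circle is the circumcircle.
Circumcentre = (-19/12, -47/36), r² = 9425/648.

9425/648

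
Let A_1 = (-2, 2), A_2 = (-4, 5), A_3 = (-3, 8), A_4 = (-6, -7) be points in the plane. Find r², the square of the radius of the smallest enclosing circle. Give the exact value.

A smallest enclosing disk is always determined by at most three of the input points on its boundary.
The farthest pair is A_3–A_4 with squared distance 234. The circle on this segment as diameter has centre (-4.5, 0.5) and r² = 234/4 = 58.5.
Check A_1: distance² to centre = 8.5 ≤ 58.5, so it lies inside.
All remaining points lie in this disk, and no smaller disk contains both endpoints, so this is the minimum enclosing circle.

58.5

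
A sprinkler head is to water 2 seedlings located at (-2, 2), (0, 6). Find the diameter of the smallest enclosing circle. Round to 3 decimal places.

The smallest circle enclosing two points has them as diameter endpoints.
Centre = midpoint = (-1, 4); r² = |(-2, 2)−(0, 6)|²/4 = 20/4 = 5.
Diameter = 2r = 2√5 ≈ 4.472.

4.472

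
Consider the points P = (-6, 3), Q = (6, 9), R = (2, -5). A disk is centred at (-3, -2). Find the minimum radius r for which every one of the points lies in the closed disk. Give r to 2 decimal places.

The required radius is the distance from (-3, -2) to the farthest point.
Squared distances: 34, 202, 34.
Maximum is 202, attained at Q.
r = √202 ≈ 14.21.

14.21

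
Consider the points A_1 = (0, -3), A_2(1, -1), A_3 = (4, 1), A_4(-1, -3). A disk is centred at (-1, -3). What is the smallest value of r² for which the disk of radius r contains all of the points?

41

The required radius is the distance from (-1, -3) to the farthest point.
Squared distances: 1, 8, 41, 0.
Maximum is 41, attained at A_3.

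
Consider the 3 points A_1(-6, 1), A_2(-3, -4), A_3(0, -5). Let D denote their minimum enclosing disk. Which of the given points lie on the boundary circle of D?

Side lengths²: A_1A_2² = 34, A_1A_3² = 72, A_2A_3² = 10.
Since A_1A_3² = 72 ≥ 34 + 10 = 44, the angle opposite A_1A_3 is not acute, so the smallest enclosing circle has A_1A_3 as diameter.
Centre = midpoint of A_1A_3 = (-3, -2), r² = 72/4 = 18.
The points at distance exactly r from the centre are A_1, A_3 — 2 points.

A_1, A_3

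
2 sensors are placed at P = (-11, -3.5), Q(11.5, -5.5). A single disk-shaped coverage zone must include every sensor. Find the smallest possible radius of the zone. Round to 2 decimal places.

The smallest circle enclosing two points has them as diameter endpoints.
Centre = midpoint = (0.25, -4.5); r² = |PQ|²/4 = 510.25/4 = 127.5625.
r = √(127.5625) ≈ 11.29.

11.29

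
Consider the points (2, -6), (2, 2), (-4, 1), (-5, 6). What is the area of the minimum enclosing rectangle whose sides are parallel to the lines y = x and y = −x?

76

In coordinates u = x + y, v = x − y the rectangle is axis-aligned; the map (x,y)→(u,v) scales areas by 2.
u-values: -4, 4, -3, 1; range = 4 − (-4) = 8.
v-values: 8, 0, -5, -11; range = 8 − (-11) = 19.
Area = (8 × 19) / 2 = 76.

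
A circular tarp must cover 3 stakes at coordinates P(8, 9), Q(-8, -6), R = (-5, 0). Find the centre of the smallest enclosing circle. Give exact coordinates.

Side lengths²: PQ² = 481, PR² = 250, QR² = 45.
Since PQ² = 481 ≥ 250 + 45 = 295, the angle opposite PQ is not acute, so the smallest enclosing circle has PQ as diameter.
Centre = midpoint of PQ = (0, 1.5), r² = 481/4 = 120.25.
Centre = (0, 1.5).

(0, 1.5)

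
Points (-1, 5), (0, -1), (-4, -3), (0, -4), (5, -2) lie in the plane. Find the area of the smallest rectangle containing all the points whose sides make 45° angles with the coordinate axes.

71.5

In coordinates u = x + y, v = x − y the rectangle is axis-aligned; the map (x,y)→(u,v) scales areas by 2.
u-values: 4, -1, -7, -4, 3; range = 4 − (-7) = 11.
v-values: -6, 1, -1, 4, 7; range = 7 − (-6) = 13.
Area = (11 × 13) / 2 = 71.5.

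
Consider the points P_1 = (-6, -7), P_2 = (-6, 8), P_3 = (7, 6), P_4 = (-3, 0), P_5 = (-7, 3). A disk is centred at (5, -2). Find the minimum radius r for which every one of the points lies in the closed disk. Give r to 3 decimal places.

14.866

The required radius is the distance from (5, -2) to the farthest point.
Squared distances: 146, 221, 68, 68, 169.
Maximum is 221, attained at P_2.
r = √221 ≈ 14.866.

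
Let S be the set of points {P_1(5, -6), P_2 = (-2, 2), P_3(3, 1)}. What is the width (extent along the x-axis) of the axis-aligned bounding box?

7

max x = 5, min x = -2, so width = 7.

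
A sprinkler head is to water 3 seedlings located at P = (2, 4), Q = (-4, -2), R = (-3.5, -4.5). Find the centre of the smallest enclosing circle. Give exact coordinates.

(-0.75, -0.25)

Side lengths²: PQ² = 72, PR² = 102.5, QR² = 6.5.
Since PR² = 102.5 ≥ 72 + 6.5 = 78.5, the angle opposite PR is not acute, so the smallest enclosing circle has PR as diameter.
Centre = midpoint of PR = (-0.75, -0.25), r² = 102.5/4 = 25.625.
Centre = (-0.75, -0.25).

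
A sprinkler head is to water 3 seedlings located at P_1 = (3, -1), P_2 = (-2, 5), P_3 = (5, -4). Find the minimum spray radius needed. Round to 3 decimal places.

Side lengths²: P_1P_2² = 61, P_1P_3² = 13, P_2P_3² = 130.
Since P_2P_3² = 130 ≥ 61 + 13 = 74, the angle opposite P_2P_3 is not acute, so the smallest enclosing circle has P_2P_3 as diameter.
Centre = midpoint of P_2P_3 = (1.5, 0.5), r² = 130/4 = 32.5.
r = √(32.5) ≈ 5.701.

5.701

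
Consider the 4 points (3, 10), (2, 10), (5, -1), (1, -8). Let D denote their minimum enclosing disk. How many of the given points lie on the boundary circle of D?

By Welzl's lemma the MEC is supported by two points (diametrically opposite) or three points (on a circumcircle).
The farthest pair is (3, 10)–(1, -8) with squared distance 328. The circle on this segment as diameter has centre (2, 1) and r² = 328/4 = 82.
Check (2, 10): distance² to centre = 81 ≤ 82, so it lies inside.
All remaining points lie in this disk, and no smaller disk contains both endpoints, so this is the minimum enclosing circle.
The points at distance exactly r from the centre are (3, 10), (1, -8) — 2 points.

2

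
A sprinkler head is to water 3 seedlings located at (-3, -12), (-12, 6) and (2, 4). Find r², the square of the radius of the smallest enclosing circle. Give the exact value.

35125/338

Call the three points A, B, C in the order given.
Side lengths²: AB² = 405, AC² = 281, BC² = 200.
Since AB² = 405 < 281 + 200 = 481, the triangle is acute, so the smallest enclosing circle is the circumcircle.
Circumcentre = (-157/26, -59/26), r² = 35125/338.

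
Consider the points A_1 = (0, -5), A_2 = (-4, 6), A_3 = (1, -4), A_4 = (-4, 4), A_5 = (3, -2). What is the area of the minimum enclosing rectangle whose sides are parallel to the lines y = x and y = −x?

52.5

In coordinates u = x + y, v = x − y the rectangle is axis-aligned; the map (x,y)→(u,v) scales areas by 2.
u-values: -5, 2, -3, 0, 1; range = 2 − (-5) = 7.
v-values: 5, -10, 5, -8, 5; range = 5 − (-10) = 15.
Area = (7 × 15) / 2 = 52.5.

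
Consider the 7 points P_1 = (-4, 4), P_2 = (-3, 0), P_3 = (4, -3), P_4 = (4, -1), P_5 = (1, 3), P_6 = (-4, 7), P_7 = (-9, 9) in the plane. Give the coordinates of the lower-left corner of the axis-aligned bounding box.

x-range [-9, 4], y-range [-3, 9].
The lower-left corner is (-9, -3).

(-9, -3)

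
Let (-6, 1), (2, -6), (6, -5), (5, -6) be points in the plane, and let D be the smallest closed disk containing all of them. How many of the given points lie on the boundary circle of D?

By Welzl's lemma the MEC is supported by two points (diametrically opposite) or three points (on a circumcircle).
The farthest pair is (-6, 1)–(6, -5) with squared distance 180. The circle on this segment as diameter has centre (0, -2) and r² = 180/4 = 45.
Check (2, -6): distance² to centre = 20 ≤ 45, so it lies inside.
All remaining points lie in this disk, and no smaller disk contains both endpoints, so this is the minimum enclosing circle.
The points at distance exactly r from the centre are (-6, 1), (6, -5) — 2 points.

2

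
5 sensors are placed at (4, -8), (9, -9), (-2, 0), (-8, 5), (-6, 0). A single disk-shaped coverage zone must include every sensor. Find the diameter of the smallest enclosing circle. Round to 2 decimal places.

By Welzl's lemma the MEC is supported by two points (diametrically opposite) or three points (on a circumcircle).
The farthest pair is (9, -9)–(-8, 5) with squared distance 485. The circle on this segment as diameter has centre (0.5, -2) and r² = 485/4 = 121.25.
Check (4, -8): distance² to centre = 48.25 ≤ 121.25, so it lies inside.
All remaining points lie in this disk, and no smaller disk contains both endpoints, so this is the minimum enclosing circle.
Diameter = 2r = 2√(121.25) ≈ 22.02.

22.02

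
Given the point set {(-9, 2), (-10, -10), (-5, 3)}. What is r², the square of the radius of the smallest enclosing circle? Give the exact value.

Call the three points A, B, C in the order given.
Side lengths²: AB² = 145, AC² = 17, BC² = 194.
Since BC² = 194 ≥ 145 + 17 = 162, the angle opposite BC is not acute, so the smallest enclosing circle has BC as diameter.
Centre = midpoint of BC = (-7.5, -3.5), r² = 194/4 = 48.5.

48.5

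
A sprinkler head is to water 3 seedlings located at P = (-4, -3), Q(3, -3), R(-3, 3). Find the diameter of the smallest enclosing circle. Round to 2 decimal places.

8.60

Side lengths²: PQ² = 49, PR² = 37, QR² = 72.
Since QR² = 72 < 49 + 37 = 86, the triangle is acute, so the smallest enclosing circle is the circumcircle.
Circumcentre = (-0.5, -0.5), r² = 18.5.
Diameter = 2r = 2√(18.5) ≈ 8.60.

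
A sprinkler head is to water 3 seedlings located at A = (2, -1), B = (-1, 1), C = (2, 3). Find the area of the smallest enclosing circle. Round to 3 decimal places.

Side lengths²: AB² = 13, AC² = 16, BC² = 13.
Since AC² = 16 < 13 + 13 = 26, the triangle is acute, so the smallest enclosing circle is the circumcircle.
Circumcentre = (7/6, 1), r² = 169/36.
Area = π·r² = π·169/36 ≈ 14.748.

14.748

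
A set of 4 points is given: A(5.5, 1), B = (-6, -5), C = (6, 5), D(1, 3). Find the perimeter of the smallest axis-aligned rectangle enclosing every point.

Width = max x − min x = 6 − (-6) = 12.
Height = max y − min y = 5 − (-5) = 10.
Perimeter = 2(12 + 10) = 44.

44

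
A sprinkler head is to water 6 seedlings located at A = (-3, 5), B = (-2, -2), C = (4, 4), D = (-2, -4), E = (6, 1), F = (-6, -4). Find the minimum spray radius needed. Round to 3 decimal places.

The minimum enclosing circle of a finite set is fixed by two of the points (as a diameter) or three (as a circumcircle).
The minimum enclosing circle is determined by three boundary points: A, E, F.
Their circumcentre is (-15/62, -57/62) with r² = 81965/1922.
The farthest remaining point C is at distance² 81097/1922 ≤ 81965/1922.
r = √(81965/1922) ≈ 6.530.

6.530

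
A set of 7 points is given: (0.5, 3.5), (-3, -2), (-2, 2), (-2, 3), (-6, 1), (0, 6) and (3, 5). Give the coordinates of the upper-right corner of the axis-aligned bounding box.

x-range [-6, 3], y-range [-2, 6].
The upper-right corner is (3, 6).

(3, 6)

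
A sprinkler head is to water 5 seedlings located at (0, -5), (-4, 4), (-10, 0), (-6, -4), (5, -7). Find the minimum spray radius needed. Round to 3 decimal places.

8.276

The farthest pair is (-10, 0)–(5, -7) with squared distance 274. The circle on this segment as diameter has centre (-2.5, -3.5) and r² = 274/4 = 68.5.
Check (0, -5): distance² to centre = 8.5 ≤ 68.5, so it lies inside.
All remaining points lie in this disk, and no smaller disk contains both endpoints, so this is the minimum enclosing circle.
r = √(68.5) ≈ 8.276.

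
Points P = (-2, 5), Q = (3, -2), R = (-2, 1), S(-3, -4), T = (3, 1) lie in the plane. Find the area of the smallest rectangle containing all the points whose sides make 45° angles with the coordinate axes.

66

In coordinates u = x + y, v = x − y the rectangle is axis-aligned; the map (x,y)→(u,v) scales areas by 2.
u-values: 3, 1, -1, -7, 4; range = 4 − (-7) = 11.
v-values: -7, 5, -3, 1, 2; range = 5 − (-7) = 12.
Area = (11 × 12) / 2 = 66.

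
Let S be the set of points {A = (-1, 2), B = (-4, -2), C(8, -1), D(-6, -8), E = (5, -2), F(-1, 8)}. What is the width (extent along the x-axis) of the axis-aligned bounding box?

14

max x = 8, min x = -6, so width = 14.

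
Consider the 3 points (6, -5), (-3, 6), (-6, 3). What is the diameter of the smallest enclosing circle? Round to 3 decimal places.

14.494

Call the three points A, B, C in the order given.
Side lengths²: AB² = 202, AC² = 208, BC² = 18.
Since AC² = 208 < 202 + 18 = 220, the triangle is acute, so the smallest enclosing circle is the circumcircle.
Circumcentre = (0.4, -0.4), r² = 52.52.
Diameter = 2r = 2√(52.52) ≈ 14.494.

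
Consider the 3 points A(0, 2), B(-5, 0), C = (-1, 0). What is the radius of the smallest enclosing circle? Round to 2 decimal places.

Side lengths²: AB² = 29, AC² = 5, BC² = 16.
Since AB² = 29 ≥ 16 + 5 = 21, the angle opposite AB is not acute, so the smallest enclosing circle has AB as diameter.
Centre = midpoint of AB = (-2.5, 1), r² = 29/4 = 7.25.
r = √(7.25) ≈ 2.69.

2.69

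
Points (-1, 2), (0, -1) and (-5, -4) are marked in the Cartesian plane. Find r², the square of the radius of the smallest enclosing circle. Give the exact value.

Call the three points A, B, C in the order given.
Side lengths²: AB² = 10, AC² = 52, BC² = 34.
Since AC² = 52 ≥ 34 + 10 = 44, the angle opposite AC is not acute, so the smallest enclosing circle has AC as diameter.
Centre = midpoint of AC = (-3, -1), r² = 52/4 = 13.

13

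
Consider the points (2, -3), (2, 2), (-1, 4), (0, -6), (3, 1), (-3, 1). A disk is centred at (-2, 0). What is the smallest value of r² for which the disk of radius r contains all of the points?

40

The required radius is the distance from (-2, 0) to the farthest point.
Squared distances: 25, 20, 17, 40, 26, 2.
Maximum is 40, attained at (0, -6).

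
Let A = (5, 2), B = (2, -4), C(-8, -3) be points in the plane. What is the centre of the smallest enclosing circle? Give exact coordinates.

Side lengths²: AB² = 45, AC² = 194, BC² = 101.
Since AC² = 194 ≥ 101 + 45 = 146, the angle opposite AC is not acute, so the smallest enclosing circle has AC as diameter.
Centre = midpoint of AC = (-1.5, -0.5), r² = 194/4 = 48.5.
Centre = (-1.5, -0.5).

(-1.5, -0.5)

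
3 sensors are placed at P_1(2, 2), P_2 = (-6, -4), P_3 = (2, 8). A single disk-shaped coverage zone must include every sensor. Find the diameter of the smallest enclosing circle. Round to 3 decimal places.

Side lengths²: P_1P_2² = 100, P_1P_3² = 36, P_2P_3² = 208.
Since P_2P_3² = 208 ≥ 100 + 36 = 136, the angle opposite P_2P_3 is not acute, so the smallest enclosing circle has P_2P_3 as diameter.
Centre = midpoint of P_2P_3 = (-2, 2), r² = 208/4 = 52.
Diameter = 2r = 2√52 ≈ 14.422.

14.422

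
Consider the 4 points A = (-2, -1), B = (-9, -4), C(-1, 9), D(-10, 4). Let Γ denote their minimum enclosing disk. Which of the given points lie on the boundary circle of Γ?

By Welzl's lemma the MEC is supported by two points (diametrically opposite) or three points (on a circumcircle).
The farthest pair is B–C with squared distance 233. The circle on this segment as diameter has centre (-5, 2.5) and r² = 233/4 = 58.25.
Check A: distance² to centre = 21.25 ≤ 58.25, so it lies inside.
All remaining points lie in this disk, and no smaller disk contains both endpoints, so this is the minimum enclosing circle.
The points at distance exactly r from the centre are B, C — 2 points.

B, C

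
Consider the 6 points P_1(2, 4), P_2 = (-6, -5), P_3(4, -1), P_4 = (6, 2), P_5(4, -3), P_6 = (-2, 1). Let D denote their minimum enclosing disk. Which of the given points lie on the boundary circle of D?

By Welzl's lemma the MEC is supported by two points (diametrically opposite) or three points (on a circumcircle).
The farthest pair is P_2–P_4 with squared distance 193. The circle on this segment as diameter has centre (0, -1.5) and r² = 193/4 = 48.25.
Check P_1: distance² to centre = 34.25 ≤ 48.25, so it lies inside.
All remaining points lie in this disk, and no smaller disk contains both endpoints, so this is the minimum enclosing circle.
The points at distance exactly r from the centre are P_2, P_4 — 2 points.

P_2, P_4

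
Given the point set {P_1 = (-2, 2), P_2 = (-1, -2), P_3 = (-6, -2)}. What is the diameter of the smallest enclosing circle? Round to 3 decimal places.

5.831

Side lengths²: P_1P_2² = 17, P_1P_3² = 32, P_2P_3² = 25.
Since P_1P_3² = 32 < 25 + 17 = 42, the triangle is acute, so the smallest enclosing circle is the circumcircle.
Circumcentre = (-3.5, -0.5), r² = 8.5.
Diameter = 2r = 2√(8.5) ≈ 5.831.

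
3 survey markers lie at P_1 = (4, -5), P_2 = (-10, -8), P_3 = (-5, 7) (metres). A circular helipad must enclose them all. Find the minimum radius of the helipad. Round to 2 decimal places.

Side lengths²: P_1P_2² = 205, P_1P_3² = 225, P_2P_3² = 250.
Since P_2P_3² = 250 < 225 + 205 = 430, the triangle is acute, so the smallest enclosing circle is the circumcircle.
Circumcentre = (-105/26, -43/26), r² = 25625/338.
r = √(25625/338) ≈ 8.71.

8.71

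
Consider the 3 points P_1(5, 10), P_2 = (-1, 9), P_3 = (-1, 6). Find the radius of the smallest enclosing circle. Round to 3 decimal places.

Side lengths²: P_1P_2² = 37, P_1P_3² = 52, P_2P_3² = 9.
Since P_1P_3² = 52 ≥ 37 + 9 = 46, the angle opposite P_1P_3 is not acute, so the smallest enclosing circle has P_1P_3 as diameter.
Centre = midpoint of P_1P_3 = (2, 8), r² = 52/4 = 13.
r = √13 ≈ 3.606.

3.606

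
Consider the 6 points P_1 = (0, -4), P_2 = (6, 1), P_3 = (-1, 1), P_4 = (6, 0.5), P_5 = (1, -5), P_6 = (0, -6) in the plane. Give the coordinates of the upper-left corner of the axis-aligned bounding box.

(-1, 1)

x-range [-1, 6], y-range [-6, 1].
The upper-left corner is (-1, 1).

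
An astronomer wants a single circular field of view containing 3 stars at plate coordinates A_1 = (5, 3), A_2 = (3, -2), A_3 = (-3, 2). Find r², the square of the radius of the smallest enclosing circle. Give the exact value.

Side lengths²: A_1A_2² = 29, A_1A_3² = 65, A_2A_3² = 52.
Since A_1A_3² = 65 < 52 + 29 = 81, the triangle is acute, so the smallest enclosing circle is the circumcircle.
Circumcentre = (21/19, 63/38), r² = 24505/1444.

24505/1444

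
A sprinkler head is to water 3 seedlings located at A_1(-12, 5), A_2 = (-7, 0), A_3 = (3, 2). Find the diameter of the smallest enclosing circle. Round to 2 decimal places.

Side lengths²: A_1A_2² = 50, A_1A_3² = 234, A_2A_3² = 104.
Since A_1A_3² = 234 ≥ 104 + 50 = 154, the angle opposite A_1A_3 is not acute, so the smallest enclosing circle has A_1A_3 as diameter.
Centre = midpoint of A_1A_3 = (-4.5, 3.5), r² = 234/4 = 58.5.
Diameter = 2r = 2√(58.5) ≈ 15.30.

15.30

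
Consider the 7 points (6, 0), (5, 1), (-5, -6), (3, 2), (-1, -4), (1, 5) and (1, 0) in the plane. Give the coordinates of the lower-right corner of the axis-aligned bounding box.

x-range [-5, 6], y-range [-6, 5].
The lower-right corner is (6, -6).

(6, -6)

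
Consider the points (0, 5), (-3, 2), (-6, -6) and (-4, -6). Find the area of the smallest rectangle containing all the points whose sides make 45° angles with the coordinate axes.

59.5

In coordinates u = x + y, v = x − y the rectangle is axis-aligned; the map (x,y)→(u,v) scales areas by 2.
u-values: 5, -1, -12, -10; range = 5 − (-12) = 17.
v-values: -5, -5, 0, 2; range = 2 − (-5) = 7.
Area = (17 × 7) / 2 = 59.5.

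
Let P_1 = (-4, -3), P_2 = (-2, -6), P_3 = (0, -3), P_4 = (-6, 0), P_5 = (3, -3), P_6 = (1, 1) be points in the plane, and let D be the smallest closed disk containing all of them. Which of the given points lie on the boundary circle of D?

P_4, P_5

A smallest enclosing disk is always determined by at most three of the input points on its boundary.
The farthest pair is P_4–P_5 with squared distance 90. The circle on this segment as diameter has centre (-1.5, -1.5) and r² = 90/4 = 22.5.
Check P_1: distance² to centre = 8.5 ≤ 22.5, so it lies inside.
All remaining points lie in this disk, and no smaller disk contains both endpoints, so this is the minimum enclosing circle.
The points at distance exactly r from the centre are P_4, P_5 — 2 points.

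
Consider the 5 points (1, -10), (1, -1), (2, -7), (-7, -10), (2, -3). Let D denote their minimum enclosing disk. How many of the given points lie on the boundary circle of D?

By Welzl's lemma the MEC is supported by two points (diametrically opposite) or three points (on a circumcircle).
The farthest pair is (1, -1)–(-7, -10) with squared distance 145. The circle on this segment as diameter has centre (-3, -5.5) and r² = 145/4 = 36.25.
Check (1, -10): distance² to centre = 36.25 ≤ 36.25, so it lies inside.
All remaining points lie in this disk, and no smaller disk contains both endpoints, so this is the minimum enclosing circle.
The points at distance exactly r from the centre are (1, -10), (1, -1), (-7, -10) — 3 points.

3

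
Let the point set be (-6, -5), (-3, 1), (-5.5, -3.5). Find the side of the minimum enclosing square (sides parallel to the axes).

The bounding box has width 3 and height 6.
An axis-aligned square enclosing the set must have side ≥ max(width, height).
So the minimum side is max(3, 6) = 6.

6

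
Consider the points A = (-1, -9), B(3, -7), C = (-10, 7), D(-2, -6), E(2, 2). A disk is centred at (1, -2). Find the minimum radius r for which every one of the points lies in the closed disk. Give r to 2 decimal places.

14.21

The required radius is the distance from (1, -2) to the farthest point.
Squared distances: 53, 29, 202, 25, 17.
Maximum is 202, attained at C.
r = √202 ≈ 14.21.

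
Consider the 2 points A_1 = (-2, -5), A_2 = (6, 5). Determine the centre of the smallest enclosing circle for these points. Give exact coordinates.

(2, 0)

The smallest circle enclosing two points has them as diameter endpoints.
Centre = midpoint = (2, 0); r² = |A_1A_2|²/4 = 164/4 = 41.
Centre = (2, 0).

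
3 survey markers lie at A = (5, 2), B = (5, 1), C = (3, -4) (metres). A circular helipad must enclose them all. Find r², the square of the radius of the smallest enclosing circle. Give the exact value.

10

Side lengths²: AB² = 1, AC² = 40, BC² = 29.
Since AC² = 40 ≥ 29 + 1 = 30, the angle opposite AC is not acute, so the smallest enclosing circle has AC as diameter.
Centre = midpoint of AC = (4, -1), r² = 40/4 = 10.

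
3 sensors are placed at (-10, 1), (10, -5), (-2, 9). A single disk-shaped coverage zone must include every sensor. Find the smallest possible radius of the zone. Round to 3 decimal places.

Call the three points A, B, C in the order given.
Side lengths²: AB² = 436, AC² = 128, BC² = 340.
Since AB² = 436 < 340 + 128 = 468, the triangle is acute, so the smallest enclosing circle is the circumcircle.
Circumcentre = (3/13, -16/13), r² = 18530/169.
r = √(18530/169) ≈ 10.471.

10.471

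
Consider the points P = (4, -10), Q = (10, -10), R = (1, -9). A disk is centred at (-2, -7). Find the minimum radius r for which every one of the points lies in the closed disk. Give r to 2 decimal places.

12.37

The required radius is the distance from (-2, -7) to the farthest point.
Squared distances: 45, 153, 13.
Maximum is 153, attained at Q.
r = √153 ≈ 12.37.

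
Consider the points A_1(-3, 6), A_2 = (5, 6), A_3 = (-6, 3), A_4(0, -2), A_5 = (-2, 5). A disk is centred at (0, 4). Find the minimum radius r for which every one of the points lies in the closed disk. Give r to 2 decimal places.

The required radius is the distance from (0, 4) to the farthest point.
Squared distances: 13, 29, 37, 36, 5.
Maximum is 37, attained at A_3.
r = √37 ≈ 6.08.

6.08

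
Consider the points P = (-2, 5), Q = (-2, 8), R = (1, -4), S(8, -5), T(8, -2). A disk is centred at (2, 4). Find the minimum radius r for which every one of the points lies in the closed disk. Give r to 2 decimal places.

The required radius is the distance from (2, 4) to the farthest point.
Squared distances: 17, 32, 65, 117, 72.
Maximum is 117, attained at S.
r = √117 ≈ 10.82.

10.82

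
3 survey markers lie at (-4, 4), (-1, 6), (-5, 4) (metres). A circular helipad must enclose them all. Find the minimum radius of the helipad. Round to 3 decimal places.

Call the three points A, B, C in the order given.
Side lengths²: AB² = 13, AC² = 1, BC² = 20.
Since BC² = 20 ≥ 13 + 1 = 14, the angle opposite BC is not acute, so the smallest enclosing circle has BC as diameter.
Centre = midpoint of BC = (-3, 5), r² = 20/4 = 5.
r = √5 ≈ 2.236.

2.236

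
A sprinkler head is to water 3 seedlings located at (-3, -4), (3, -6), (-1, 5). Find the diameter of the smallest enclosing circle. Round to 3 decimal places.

Call the three points A, B, C in the order given.
Side lengths²: AB² = 40, AC² = 85, BC² = 137.
Since BC² = 137 ≥ 85 + 40 = 125, the angle opposite BC is not acute, so the smallest enclosing circle has BC as diameter.
Centre = midpoint of BC = (1, -0.5), r² = 137/4 = 34.25.
Diameter = 2r = 2√(34.25) ≈ 11.705.

11.705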